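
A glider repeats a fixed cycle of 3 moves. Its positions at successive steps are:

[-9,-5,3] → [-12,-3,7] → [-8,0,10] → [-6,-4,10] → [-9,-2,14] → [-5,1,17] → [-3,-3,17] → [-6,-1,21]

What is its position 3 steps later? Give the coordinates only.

[-3,0,28]

The moves between consecutive positions are [-3,+2,+4], [+4,+3,+3], [+2,-4,+0], [-3,+2,+4], [+4,+3,+3], [+2,-4,+0], [-3,+2,+4]; they repeat the 3-cycle [[-3,+2,+4], [+4,+3,+3], [+2,-4,+0]].
step 8: apply [+4,+3,+3] → [-2,2,24]
step 9: apply [+2,-4,+0] → [0,-2,24]
step 10: apply [-3,+2,+4] → [-3,0,28]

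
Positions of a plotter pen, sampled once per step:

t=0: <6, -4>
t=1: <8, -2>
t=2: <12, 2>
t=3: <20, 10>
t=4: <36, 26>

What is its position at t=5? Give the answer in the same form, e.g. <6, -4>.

Step-to-step displacements: <+2, +2>, <+4, +4>, <+8, +8>, <+16, +16>; each is 2× the previous.
step 5: <36, 26> + <+32, +32> → <68, 58>

<68, 58>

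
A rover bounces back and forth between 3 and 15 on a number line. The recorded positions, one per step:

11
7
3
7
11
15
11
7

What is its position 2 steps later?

7

The value travels 4 per step and bounces off the walls at 3 and 15.
  step 8: 7 → 3
  step 9: 3 → 7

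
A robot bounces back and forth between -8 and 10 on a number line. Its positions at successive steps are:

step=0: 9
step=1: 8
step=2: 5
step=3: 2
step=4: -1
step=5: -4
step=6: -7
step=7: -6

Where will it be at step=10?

The value travels 3 per step and bounces off the walls at -8 and 10.
  step 8: -6 → -3
  step 9: -3 → 0
  step 10: 0 → 3

3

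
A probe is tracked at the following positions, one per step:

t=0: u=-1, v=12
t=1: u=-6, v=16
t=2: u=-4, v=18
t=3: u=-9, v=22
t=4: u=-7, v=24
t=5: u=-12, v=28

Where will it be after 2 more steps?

u=-15, v=34

Step-to-step displacements: (-5, +4), (+2, +2), (-5, +4), (+2, +2), (-5, +4) — a repeating cycle of length 2.
step 6: apply (+2, +2) → u=-10, v=30
step 7: apply (-5, +4) → u=-15, v=34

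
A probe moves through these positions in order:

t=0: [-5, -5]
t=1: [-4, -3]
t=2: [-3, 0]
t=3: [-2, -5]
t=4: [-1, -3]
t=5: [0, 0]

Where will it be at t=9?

First: linear, +1 per step → 4 at step 9.
Second: cycles through -5, -3, 0 every 3 steps. Step 9 lands at position 0 of the cycle → -5.

[4, -5]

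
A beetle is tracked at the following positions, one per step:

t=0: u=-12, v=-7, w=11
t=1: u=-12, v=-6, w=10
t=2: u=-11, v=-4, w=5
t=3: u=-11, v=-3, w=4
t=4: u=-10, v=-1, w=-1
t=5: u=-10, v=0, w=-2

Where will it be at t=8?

The moves between consecutive positions are (+0, +1, -1), (+1, +2, -5), (+0, +1, -1), (+1, +2, -5), (+0, +1, -1); they repeat the 2-cycle [(+0, +1, -1), (+1, +2, -5)].
step 6: apply (+1, +2, -5) → u=-9, v=2, w=-7
step 7: apply (+0, +1, -1) → u=-9, v=3, w=-8
step 8: apply (+1, +2, -5) → u=-8, v=5, w=-13

u=-8, v=5, w=-13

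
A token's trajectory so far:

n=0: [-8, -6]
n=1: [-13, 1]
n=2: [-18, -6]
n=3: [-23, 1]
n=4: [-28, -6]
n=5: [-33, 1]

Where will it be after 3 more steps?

First: linear, -5 per step → -48 at step 8.
Second: cycles through -6, 1 every 2 steps. Step 8 lands at position 0 of the cycle → -6.

[-48, -6]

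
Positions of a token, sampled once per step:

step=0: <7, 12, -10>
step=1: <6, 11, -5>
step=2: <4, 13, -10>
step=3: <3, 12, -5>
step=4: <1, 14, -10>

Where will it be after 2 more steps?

Step-to-step displacements: <-1, -1, +5>, <-2, +2, -5>, <-1, -1, +5>, <-2, +2, -5> — a repeating cycle of length 2.
step 5: apply <-1, -1, +5> → <0, 13, -5>
step 6: apply <-2, +2, -5> → <-2, 15, -10>

<-2, 15, -10>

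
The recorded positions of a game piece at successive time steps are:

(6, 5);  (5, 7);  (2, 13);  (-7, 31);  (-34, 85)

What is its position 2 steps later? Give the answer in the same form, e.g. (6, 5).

(-358, 733)

Step-to-step displacements: (-1, +2), (-3, +6), (-9, +18), (-27, +54); each is 3× the previous.
step 5: (-34, 85) + (-81, +162) → (-115, 247)
step 6: (-115, 247) + (-243, +486) → (-358, 733)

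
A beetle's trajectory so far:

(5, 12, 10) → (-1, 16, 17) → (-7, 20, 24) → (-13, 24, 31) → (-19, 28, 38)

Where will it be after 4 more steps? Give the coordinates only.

Each step adds (-6, +4, +7) to the position.
step 5: (-19, 28, 38) + (-6, +4, +7) → (-25, 32, 45)
step 6: (-25, 32, 45) + (-6, +4, +7) → (-31, 36, 52)
step 7: (-31, 36, 52) + (-6, +4, +7) → (-37, 40, 59)
step 8: (-37, 40, 59) + (-6, +4, +7) → (-43, 44, 66)

(-43, 44, 66)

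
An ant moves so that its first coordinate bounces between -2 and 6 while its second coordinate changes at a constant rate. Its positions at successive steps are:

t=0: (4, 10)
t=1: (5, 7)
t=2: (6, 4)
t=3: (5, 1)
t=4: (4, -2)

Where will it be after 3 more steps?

The first coordinate reflects between -2 and 6, moving 1 per step.
  step 5: 4 → 3
  step 6: 3 → 2
  step 7: 2 → 1
The second coordinate changes by -3 each step: at step 7 it is -11.

(1, -11)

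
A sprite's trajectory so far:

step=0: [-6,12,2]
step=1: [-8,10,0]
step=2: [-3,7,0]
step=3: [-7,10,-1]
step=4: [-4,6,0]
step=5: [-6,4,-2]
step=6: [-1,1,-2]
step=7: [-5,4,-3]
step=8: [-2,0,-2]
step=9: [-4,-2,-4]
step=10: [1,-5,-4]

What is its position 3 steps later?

[-2,-8,-6]

Step-to-step displacements: [-2,-2,-2], [+5,-3,+0], [-4,+3,-1], [+3,-4,+1], [-2,-2,-2], [+5,-3,+0], [-4,+3,-1], [+3,-4,+1], [-2,-2,-2], [+5,-3,+0] — a repeating cycle of length 4.
step 11: apply [-4,+3,-1] → [-3,-2,-5]
step 12: apply [+3,-4,+1] → [0,-6,-4]
step 13: apply [-2,-2,-2] → [-2,-8,-6]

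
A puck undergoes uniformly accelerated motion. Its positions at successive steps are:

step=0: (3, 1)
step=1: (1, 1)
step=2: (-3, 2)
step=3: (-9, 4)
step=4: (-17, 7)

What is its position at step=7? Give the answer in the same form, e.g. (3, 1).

(-53, 22)

Successive displacements: (-2, +0), (-4, +1), (-6, +2), (-8, +3) — each changes by (-2, +1).
step 5: (-17, 7) + (-10, +4) → (-27, 11)
step 6: (-27, 11) + (-12, +5) → (-39, 16)
step 7: (-39, 16) + (-14, +6) → (-53, 22)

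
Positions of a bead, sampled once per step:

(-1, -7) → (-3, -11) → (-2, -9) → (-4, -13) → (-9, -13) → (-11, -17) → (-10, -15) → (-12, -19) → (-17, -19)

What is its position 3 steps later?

The moves between consecutive positions are (-2, -4), (+1, +2), (-2, -4), (-5, +0), (-2, -4), (+1, +2), (-2, -4), (-5, +0); they repeat the 4-cycle [(-2, -4), (+1, +2), (-2, -4), (-5, +0)].
step 9: apply (-2, -4) → (-19, -23)
step 10: apply (+1, +2) → (-18, -21)
step 11: apply (-2, -4) → (-20, -25)

(-20, -25)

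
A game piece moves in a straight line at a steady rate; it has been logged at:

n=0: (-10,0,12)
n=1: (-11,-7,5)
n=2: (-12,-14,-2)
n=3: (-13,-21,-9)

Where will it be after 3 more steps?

Constant displacement of (-1,-7,-7) per step.
step 4: (-13,-21,-9) + (-1,-7,-7) → (-14,-28,-16)
step 5: (-14,-28,-16) + (-1,-7,-7) → (-15,-35,-23)
step 6: (-15,-35,-23) + (-1,-7,-7) → (-16,-42,-30)

(-16,-42,-30)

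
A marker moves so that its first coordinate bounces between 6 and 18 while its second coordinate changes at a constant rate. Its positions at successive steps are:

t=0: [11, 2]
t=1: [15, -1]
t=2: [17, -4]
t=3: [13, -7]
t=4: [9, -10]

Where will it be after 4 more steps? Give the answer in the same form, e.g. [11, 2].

[17, -22]

The first coordinate reflects between 6 and 18, moving 4 per step.
  step 5: 9 → 7
  step 6: 7 → 11
  step 7: 11 → 15
  step 8: 15 → 17
The second coordinate changes by -3 each step: at step 8 it is -22.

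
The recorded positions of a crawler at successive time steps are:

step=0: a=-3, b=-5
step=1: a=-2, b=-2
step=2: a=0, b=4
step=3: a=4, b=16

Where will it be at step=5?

Step-to-step displacements: (+1,+3), (+2,+6), (+4,+12); each is 2× the previous.
step 4: a=4, b=16 + (+8,+24) → a=12, b=40
step 5: a=12, b=40 + (+16,+48) → a=28, b=88

a=28, b=88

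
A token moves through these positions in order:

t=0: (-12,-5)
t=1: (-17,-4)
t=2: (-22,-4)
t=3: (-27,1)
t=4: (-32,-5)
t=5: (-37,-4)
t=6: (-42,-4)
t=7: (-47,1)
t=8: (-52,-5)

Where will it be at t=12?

(-72,-5)

The first coordinate changes by -5 each step, so at step 12 it is -12 + 12·(-5) = -72.
The second coordinate repeats the cycle [-5, -4, -4, 1] with period 4; step 12 mod 4 = 0, giving -5.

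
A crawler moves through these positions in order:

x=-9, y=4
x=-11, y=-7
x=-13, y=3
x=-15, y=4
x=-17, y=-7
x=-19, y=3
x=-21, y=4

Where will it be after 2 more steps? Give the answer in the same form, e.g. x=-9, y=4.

x=-25, y=3

X: linear, -2 per step → -25 at step 8.
Y: cycles through 4, -7, 3 every 3 steps. Step 8 lands at position 2 of the cycle → 3.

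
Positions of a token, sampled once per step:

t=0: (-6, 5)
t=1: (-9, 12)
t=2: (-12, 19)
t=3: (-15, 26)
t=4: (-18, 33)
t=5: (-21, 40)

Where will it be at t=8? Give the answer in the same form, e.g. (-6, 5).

Each step adds (-3, +7) to the position.
step 6: (-21, 40) + (-3, +7) → (-24, 47)
step 7: (-24, 47) + (-3, +7) → (-27, 54)
step 8: (-27, 54) + (-3, +7) → (-30, 61)

(-30, 61)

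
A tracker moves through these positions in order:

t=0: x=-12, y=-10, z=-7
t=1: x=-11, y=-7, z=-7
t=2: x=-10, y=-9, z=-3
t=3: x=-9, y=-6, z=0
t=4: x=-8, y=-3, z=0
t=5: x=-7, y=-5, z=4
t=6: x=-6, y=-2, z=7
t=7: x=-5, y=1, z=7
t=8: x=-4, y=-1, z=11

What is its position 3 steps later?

x=-1, y=3, z=18

The moves between consecutive positions are (+1,+3,+0), (+1,-2,+4), (+1,+3,+3), (+1,+3,+0), (+1,-2,+4), (+1,+3,+3), (+1,+3,+0), (+1,-2,+4); they repeat the 3-cycle [(+1,+3,+0), (+1,-2,+4), (+1,+3,+3)].
step 9: apply (+1,+3,+3) → x=-3, y=2, z=14
step 10: apply (+1,+3,+0) → x=-2, y=5, z=14
step 11: apply (+1,-2,+4) → x=-1, y=3, z=18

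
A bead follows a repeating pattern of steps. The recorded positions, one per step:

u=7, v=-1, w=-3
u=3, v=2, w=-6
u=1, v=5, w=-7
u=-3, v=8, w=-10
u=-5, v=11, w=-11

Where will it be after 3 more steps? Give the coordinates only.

u=-15, v=20, w=-18

Step-to-step displacements: (-4,+3,-3), (-2,+3,-1), (-4,+3,-3), (-2,+3,-1) — a repeating cycle of length 2.
step 5: apply (-4,+3,-3) → u=-9, v=14, w=-14
step 6: apply (-2,+3,-1) → u=-11, v=17, w=-15
step 7: apply (-4,+3,-3) → u=-15, v=20, w=-18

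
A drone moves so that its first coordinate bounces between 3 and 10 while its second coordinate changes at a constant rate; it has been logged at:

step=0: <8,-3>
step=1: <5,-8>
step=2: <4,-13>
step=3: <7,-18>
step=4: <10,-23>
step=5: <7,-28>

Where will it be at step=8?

The first coordinate reflects between 3 and 10, moving 3 per step.
  step 6: 7 → 4
  step 7: 4 → 5
  step 8: 5 → 8
The second coordinate changes by -5 each step: at step 8 it is -43.

<8,-43>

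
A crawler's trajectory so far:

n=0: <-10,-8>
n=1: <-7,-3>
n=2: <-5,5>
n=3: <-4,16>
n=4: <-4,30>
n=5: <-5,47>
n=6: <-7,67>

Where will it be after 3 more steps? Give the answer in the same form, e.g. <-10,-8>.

<-19,145>

Taking differences between consecutive positions: <+3,+5>, <+2,+8>, <+1,+11>, <+0,+14>, <-1,+17>, <-2,+20>. These grow by <-1,+3> each step.
step 7: <-7,67> + <-3,+23> → <-10,90>
step 8: <-10,90> + <-4,+26> → <-14,116>
step 9: <-14,116> + <-5,+29> → <-19,145>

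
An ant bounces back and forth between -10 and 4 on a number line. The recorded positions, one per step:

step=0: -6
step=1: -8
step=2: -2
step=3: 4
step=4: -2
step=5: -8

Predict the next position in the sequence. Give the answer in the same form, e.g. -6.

The value travels 6 per step and bounces off the walls at -10 and 4.
  step 6: -8 → -6

-6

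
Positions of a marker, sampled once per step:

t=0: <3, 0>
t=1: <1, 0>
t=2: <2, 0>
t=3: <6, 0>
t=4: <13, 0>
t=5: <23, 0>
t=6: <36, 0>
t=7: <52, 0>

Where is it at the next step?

<71, 0>

First differences are <-2, +0>, <+1, +0>, <+4, +0>, <+7, +0>, <+10, +0>, <+13, +0>, <+16, +0>; their common second difference is <+3, +0> (constant acceleration).
step 8: <52, 0> + <+19, +0> → <71, 0>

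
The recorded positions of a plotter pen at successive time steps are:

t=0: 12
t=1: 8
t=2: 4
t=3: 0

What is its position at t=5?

Each step adds -4 to the position.
step 4: 0 − 4 → -4
step 5: -4 − 4 → -8

-8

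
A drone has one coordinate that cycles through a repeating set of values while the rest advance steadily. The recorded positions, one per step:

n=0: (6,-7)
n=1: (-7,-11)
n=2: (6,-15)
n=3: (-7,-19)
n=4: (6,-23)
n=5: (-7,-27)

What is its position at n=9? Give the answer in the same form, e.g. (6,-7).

(-7,-43)

The first coordinate repeats the cycle [6, -7] with period 2; step 9 mod 2 = 1, giving -7.
The second coordinate changes by -4 each step, so at step 9 it is -7 + 9·(-4) = -43.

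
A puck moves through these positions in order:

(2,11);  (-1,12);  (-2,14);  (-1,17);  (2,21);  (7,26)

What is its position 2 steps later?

(23,39)

Taking differences between consecutive positions: (-3,+1), (-1,+2), (+1,+3), (+3,+4), (+5,+5). These grow by (+2,+1) each step.
step 6: (7,26) + (+7,+6) → (14,32)
step 7: (14,32) + (+9,+7) → (23,39)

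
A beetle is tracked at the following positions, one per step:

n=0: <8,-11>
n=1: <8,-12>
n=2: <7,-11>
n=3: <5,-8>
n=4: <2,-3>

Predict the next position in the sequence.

<-2,4>

Taking differences between consecutive positions: <+0,-1>, <-1,+1>, <-2,+3>, <-3,+5>. These grow by <-1,+2> each step.
step 5: <2,-3> + <-4,+7> → <-2,4>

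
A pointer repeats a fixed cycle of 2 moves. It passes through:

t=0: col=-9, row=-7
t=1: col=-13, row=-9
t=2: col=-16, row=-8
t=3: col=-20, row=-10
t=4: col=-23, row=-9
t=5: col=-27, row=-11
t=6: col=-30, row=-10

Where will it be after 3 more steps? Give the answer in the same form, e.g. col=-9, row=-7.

The moves between consecutive positions are (-4, -2), (-3, +1), (-4, -2), (-3, +1), (-4, -2), (-3, +1); they repeat the 2-cycle [(-4, -2), (-3, +1)].
step 7: apply (-4, -2) → col=-34, row=-12
step 8: apply (-3, +1) → col=-37, row=-11
step 9: apply (-4, -2) → col=-41, row=-13

col=-41, row=-13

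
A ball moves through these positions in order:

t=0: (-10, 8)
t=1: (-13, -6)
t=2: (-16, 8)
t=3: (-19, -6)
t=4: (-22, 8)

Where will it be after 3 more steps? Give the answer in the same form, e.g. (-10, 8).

(-31, -6)

The first coordinate changes by -3 each step, so at step 7 it is -10 + 7·(-3) = -31.
The second coordinate repeats the cycle [8, -6] with period 2; step 7 mod 2 = 1, giving -6.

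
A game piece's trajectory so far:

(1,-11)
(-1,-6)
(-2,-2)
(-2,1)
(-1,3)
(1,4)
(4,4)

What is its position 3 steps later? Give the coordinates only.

(19,-2)

First differences are (-2,+5), (-1,+4), (+0,+3), (+1,+2), (+2,+1), (+3,+0); their common second difference is (+1,-1) (constant acceleration).
step 7: (4,4) + (+4,-1) → (8,3)
step 8: (8,3) + (+5,-2) → (13,1)
step 9: (13,1) + (+6,-3) → (19,-2)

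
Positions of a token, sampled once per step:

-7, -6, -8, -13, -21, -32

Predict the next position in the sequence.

-46

First differences are +1, -2, -5, -8, -11; their common second difference is -3 (constant acceleration).
step 6: -32 − 14 → -46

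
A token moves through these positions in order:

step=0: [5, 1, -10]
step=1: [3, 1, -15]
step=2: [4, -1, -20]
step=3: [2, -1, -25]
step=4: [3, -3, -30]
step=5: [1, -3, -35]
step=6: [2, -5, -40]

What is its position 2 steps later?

[1, -7, -50]

The moves between consecutive positions are [-2, +0, -5], [+1, -2, -5], [-2, +0, -5], [+1, -2, -5], [-2, +0, -5], [+1, -2, -5]; they repeat the 2-cycle [[-2, +0, -5], [+1, -2, -5]].
step 7: apply [-2, +0, -5] → [0, -5, -45]
step 8: apply [+1, -2, -5] → [1, -7, -50]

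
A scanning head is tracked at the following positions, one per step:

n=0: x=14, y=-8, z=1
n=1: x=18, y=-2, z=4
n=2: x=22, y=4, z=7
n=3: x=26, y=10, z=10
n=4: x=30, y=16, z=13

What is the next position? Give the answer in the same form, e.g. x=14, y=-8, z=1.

x=34, y=22, z=16

Each step adds (+4, +6, +3) to the position.
step 5: x=30, y=16, z=13 + (+4, +6, +3) → x=34, y=22, z=16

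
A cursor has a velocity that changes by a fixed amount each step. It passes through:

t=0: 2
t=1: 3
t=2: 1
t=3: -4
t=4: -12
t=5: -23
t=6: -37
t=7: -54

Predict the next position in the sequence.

First differences are +1, -2, -5, -8, -11, -14, -17; their common second difference is -3 (constant acceleration).
step 8: -54 − 20 → -74

-74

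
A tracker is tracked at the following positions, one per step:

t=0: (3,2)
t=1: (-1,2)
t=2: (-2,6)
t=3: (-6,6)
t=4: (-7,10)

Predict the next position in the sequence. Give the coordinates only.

(-11,10)

Differencing gives (-4,+0), (-1,+4), (-4,+0), (-1,+4). This is the pattern (-4,+0), (-1,+4) repeated.
step 5: apply (-4,+0) → (-11,10)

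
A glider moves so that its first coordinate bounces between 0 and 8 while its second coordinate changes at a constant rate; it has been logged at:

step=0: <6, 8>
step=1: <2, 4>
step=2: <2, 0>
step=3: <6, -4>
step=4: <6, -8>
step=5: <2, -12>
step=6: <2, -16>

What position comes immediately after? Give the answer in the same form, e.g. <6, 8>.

The first coordinate reflects between 0 and 8, moving 4 per step.
  step 7: 2 → 6
The second coordinate changes by -4 each step: at step 7 it is -20.

<6, -20>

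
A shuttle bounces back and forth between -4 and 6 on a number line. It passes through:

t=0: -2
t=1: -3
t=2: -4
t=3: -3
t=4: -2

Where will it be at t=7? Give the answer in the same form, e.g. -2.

The value reflects between -4 and 6, moving 1 per step.
  step 5: -2 → -1
  step 6: -1 → 0
  step 7: 0 → 1

1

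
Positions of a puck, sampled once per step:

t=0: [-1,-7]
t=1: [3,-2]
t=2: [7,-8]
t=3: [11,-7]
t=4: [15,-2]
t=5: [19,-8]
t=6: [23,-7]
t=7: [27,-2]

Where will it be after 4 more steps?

The first coordinate changes by +4 each step, so at step 11 it is -1 + 11·(4) = 43.
The second coordinate repeats the cycle [-7, -2, -8] with period 3; step 11 mod 3 = 2, giving -8.

[43,-8]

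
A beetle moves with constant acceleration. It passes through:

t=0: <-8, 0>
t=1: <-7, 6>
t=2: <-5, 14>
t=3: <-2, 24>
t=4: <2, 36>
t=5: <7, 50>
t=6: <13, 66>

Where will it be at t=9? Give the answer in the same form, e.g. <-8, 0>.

First differences are <+1, +6>, <+2, +8>, <+3, +10>, <+4, +12>, <+5, +14>, <+6, +16>; their common second difference is <+1, +2> (constant acceleration).
step 7: <13, 66> + <+7, +18> → <20, 84>
step 8: <20, 84> + <+8, +20> → <28, 104>
step 9: <28, 104> + <+9, +22> → <37, 126>

<37, 126>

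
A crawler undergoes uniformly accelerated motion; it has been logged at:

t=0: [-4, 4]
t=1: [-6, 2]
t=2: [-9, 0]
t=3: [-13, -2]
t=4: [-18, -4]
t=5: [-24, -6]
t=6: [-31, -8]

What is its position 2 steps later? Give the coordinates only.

[-48, -12]

First differences are [-2, -2], [-3, -2], [-4, -2], [-5, -2], [-6, -2], [-7, -2]; their common second difference is [-1, +0] (constant acceleration).
step 7: [-31, -8] + [-8, -2] → [-39, -10]
step 8: [-39, -10] + [-9, -2] → [-48, -12]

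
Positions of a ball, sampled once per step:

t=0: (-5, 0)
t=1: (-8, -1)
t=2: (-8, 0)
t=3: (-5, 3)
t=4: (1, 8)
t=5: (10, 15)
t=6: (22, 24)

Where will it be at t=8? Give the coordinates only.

Taking differences between consecutive positions: (-3, -1), (+0, +1), (+3, +3), (+6, +5), (+9, +7), (+12, +9). These grow by (+3, +2) each step.
step 7: (22, 24) + (+15, +11) → (37, 35)
step 8: (37, 35) + (+18, +13) → (55, 48)

(55, 48)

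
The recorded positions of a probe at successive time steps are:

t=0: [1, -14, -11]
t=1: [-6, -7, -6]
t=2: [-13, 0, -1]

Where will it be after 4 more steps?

Constant displacement of [-7, +7, +5] per step.
step 3: [-13, 0, -1] + [-7, +7, +5] → [-20, 7, 4]
step 4: [-20, 7, 4] + [-7, +7, +5] → [-27, 14, 9]
step 5: [-27, 14, 9] + [-7, +7, +5] → [-34, 21, 14]
step 6: [-34, 21, 14] + [-7, +7, +5] → [-41, 28, 19]

[-41, 28, 19]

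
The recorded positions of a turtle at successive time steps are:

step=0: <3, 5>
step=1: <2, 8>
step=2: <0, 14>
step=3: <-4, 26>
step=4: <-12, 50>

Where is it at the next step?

The jumps are <-1, +3>, <-2, +6>, <-4, +12>, <-8, +24> — a geometric progression with ratio 2.
step 5: <-12, 50> + <-16, +48> → <-28, 98>

<-28, 98>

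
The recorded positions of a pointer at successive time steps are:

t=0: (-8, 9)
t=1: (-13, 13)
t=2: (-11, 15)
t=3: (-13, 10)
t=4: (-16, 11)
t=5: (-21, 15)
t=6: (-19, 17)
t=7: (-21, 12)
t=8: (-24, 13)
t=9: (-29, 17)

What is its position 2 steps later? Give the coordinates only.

Step-to-step displacements: (-5, +4), (+2, +2), (-2, -5), (-3, +1), (-5, +4), (+2, +2), (-2, -5), (-3, +1), (-5, +4) — a repeating cycle of length 4.
step 10: apply (+2, +2) → (-27, 19)
step 11: apply (-2, -5) → (-29, 14)

(-29, 14)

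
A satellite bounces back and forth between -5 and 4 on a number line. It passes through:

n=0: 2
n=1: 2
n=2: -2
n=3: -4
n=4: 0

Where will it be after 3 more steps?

The value reflects between -5 and 4, moving 4 per step.
  step 5: 0 → 4
  step 6: 4 → 0
  step 7: 0 → -4

-4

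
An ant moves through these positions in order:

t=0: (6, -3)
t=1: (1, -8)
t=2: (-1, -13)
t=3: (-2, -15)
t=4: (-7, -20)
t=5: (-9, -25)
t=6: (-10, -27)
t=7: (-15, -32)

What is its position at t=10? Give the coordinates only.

Differencing gives (-5, -5), (-2, -5), (-1, -2), (-5, -5), (-2, -5), (-1, -2), (-5, -5). This is the pattern (-5, -5), (-2, -5), (-1, -2) repeated.
step 8: apply (-2, -5) → (-17, -37)
step 9: apply (-1, -2) → (-18, -39)
step 10: apply (-5, -5) → (-23, -44)

(-23, -44)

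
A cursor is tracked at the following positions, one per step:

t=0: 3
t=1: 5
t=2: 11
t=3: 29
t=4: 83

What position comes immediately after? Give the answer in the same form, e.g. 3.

Consecutive displacements +2, +6, +18, +54 scale by a factor of 3 each step.
step 5: 83 + 162 → 245

245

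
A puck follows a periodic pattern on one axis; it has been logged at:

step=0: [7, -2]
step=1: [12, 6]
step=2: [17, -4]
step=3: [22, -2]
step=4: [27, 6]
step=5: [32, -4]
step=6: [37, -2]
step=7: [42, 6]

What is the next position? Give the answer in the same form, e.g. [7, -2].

[47, -4]

First: linear, +5 per step → 47 at step 8.
Second: cycles through -2, 6, -4 every 3 steps. Step 8 lands at position 2 of the cycle → -4.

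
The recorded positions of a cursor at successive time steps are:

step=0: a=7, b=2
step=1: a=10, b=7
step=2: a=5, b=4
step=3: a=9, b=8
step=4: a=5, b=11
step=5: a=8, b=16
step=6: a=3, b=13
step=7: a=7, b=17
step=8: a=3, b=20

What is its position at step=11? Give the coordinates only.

a=5, b=26

Step-to-step displacements: (+3, +5), (-5, -3), (+4, +4), (-4, +3), (+3, +5), (-5, -3), (+4, +4), (-4, +3) — a repeating cycle of length 4.
step 9: apply (+3, +5) → a=6, b=25
step 10: apply (-5, -3) → a=1, b=22
step 11: apply (+4, +4) → a=5, b=26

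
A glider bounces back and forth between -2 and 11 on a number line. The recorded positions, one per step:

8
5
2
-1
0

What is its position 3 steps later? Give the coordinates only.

9

The value travels 3 per step and bounces off the walls at -2 and 11.
  step 5: 0 → 3
  step 6: 3 → 6
  step 7: 6 → 9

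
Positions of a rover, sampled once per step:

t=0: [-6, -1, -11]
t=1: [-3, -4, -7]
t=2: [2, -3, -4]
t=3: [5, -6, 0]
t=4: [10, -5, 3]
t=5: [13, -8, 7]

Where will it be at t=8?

Differencing gives [+3, -3, +4], [+5, +1, +3], [+3, -3, +4], [+5, +1, +3], [+3, -3, +4]. This is the pattern [+3, -3, +4], [+5, +1, +3] repeated.
step 6: apply [+5, +1, +3] → [18, -7, 10]
step 7: apply [+3, -3, +4] → [21, -10, 14]
step 8: apply [+5, +1, +3] → [26, -9, 17]

[26, -9, 17]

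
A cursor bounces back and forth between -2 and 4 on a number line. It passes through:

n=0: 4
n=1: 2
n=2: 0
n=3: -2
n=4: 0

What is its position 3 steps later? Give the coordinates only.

The value travels 2 per step and bounces off the walls at -2 and 4.
  step 5: 0 → 2
  step 6: 2 → 4
  step 7: 4 → 2

2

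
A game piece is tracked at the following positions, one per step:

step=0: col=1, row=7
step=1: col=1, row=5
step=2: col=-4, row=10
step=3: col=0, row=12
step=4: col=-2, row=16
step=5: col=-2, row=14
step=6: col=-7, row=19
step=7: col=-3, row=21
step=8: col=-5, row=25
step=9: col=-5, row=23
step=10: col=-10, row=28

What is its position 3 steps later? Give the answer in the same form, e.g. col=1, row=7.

col=-8, row=32

Differencing gives (+0,-2), (-5,+5), (+4,+2), (-2,+4), (+0,-2), (-5,+5), (+4,+2), (-2,+4), (+0,-2), (-5,+5). This is the pattern (+0,-2), (-5,+5), (+4,+2), (-2,+4) repeated.
step 11: apply (+4,+2) → col=-6, row=30
step 12: apply (-2,+4) → col=-8, row=34
step 13: apply (+0,-2) → col=-8, row=32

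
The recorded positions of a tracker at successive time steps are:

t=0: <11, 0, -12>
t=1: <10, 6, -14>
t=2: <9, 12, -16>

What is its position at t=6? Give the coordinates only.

<5, 36, -24>

Each step adds <-1, +6, -2> to the position.
step 3: <9, 12, -16> + <-1, +6, -2> → <8, 18, -18>
step 4: <8, 18, -18> + <-1, +6, -2> → <7, 24, -20>
step 5: <7, 24, -20> + <-1, +6, -2> → <6, 30, -22>
step 6: <6, 30, -22> + <-1, +6, -2> → <5, 36, -24>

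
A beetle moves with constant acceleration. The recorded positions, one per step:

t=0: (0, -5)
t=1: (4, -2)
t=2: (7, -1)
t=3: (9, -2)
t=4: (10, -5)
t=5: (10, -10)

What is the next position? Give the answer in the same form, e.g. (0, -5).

(9, -17)

Taking differences between consecutive positions: (+4, +3), (+3, +1), (+2, -1), (+1, -3), (+0, -5). These grow by (-1, -2) each step.
step 6: (10, -10) + (-1, -7) → (9, -17)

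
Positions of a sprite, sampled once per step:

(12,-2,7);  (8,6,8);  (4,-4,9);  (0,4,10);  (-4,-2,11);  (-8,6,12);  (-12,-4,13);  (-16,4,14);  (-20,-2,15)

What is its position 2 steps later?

(-28,-4,17)

First: linear, -4 per step → -28 at step 10.
Second: cycles through -2, 6, -4, 4 every 4 steps. Step 10 lands at position 2 of the cycle → -4.
Third: linear, +1 per step → 17 at step 10.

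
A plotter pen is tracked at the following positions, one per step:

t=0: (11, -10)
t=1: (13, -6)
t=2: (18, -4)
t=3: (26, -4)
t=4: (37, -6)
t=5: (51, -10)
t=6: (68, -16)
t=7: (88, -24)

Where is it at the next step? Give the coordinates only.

Taking differences between consecutive positions: (+2, +4), (+5, +2), (+8, +0), (+11, -2), (+14, -4), (+17, -6), (+20, -8). These grow by (+3, -2) each step.
step 8: (88, -24) + (+23, -10) → (111, -34)

(111, -34)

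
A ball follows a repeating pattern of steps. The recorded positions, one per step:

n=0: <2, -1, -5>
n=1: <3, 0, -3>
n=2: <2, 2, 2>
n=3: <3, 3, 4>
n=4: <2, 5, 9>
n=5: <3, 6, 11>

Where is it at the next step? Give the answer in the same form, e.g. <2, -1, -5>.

The moves between consecutive positions are <+1, +1, +2>, <-1, +2, +5>, <+1, +1, +2>, <-1, +2, +5>, <+1, +1, +2>; they repeat the 2-cycle [<+1, +1, +2>, <-1, +2, +5>].
step 6: apply <-1, +2, +5> → <2, 8, 16>

<2, 8, 16>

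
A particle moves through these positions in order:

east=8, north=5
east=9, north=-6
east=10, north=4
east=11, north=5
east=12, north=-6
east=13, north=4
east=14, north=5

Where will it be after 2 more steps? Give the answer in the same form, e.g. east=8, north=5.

east=16, north=4

The east coordinate changes by +1 each step, so at step 8 it is 8 + 8·(1) = 16.
The north coordinate repeats the cycle [5, -6, 4] with period 3; step 8 mod 3 = 2, giving 4.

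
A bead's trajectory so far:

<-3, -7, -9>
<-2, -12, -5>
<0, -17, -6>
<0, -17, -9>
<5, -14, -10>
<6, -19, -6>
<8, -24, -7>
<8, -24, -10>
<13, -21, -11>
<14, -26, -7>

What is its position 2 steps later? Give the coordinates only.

<16, -31, -11>

The moves between consecutive positions are <+1, -5, +4>, <+2, -5, -1>, <+0, +0, -3>, <+5, +3, -1>, <+1, -5, +4>, <+2, -5, -1>, <+0, +0, -3>, <+5, +3, -1>, <+1, -5, +4>; they repeat the 4-cycle [<+1, -5, +4>, <+2, -5, -1>, <+0, +0, -3>, <+5, +3, -1>].
step 10: apply <+2, -5, -1> → <16, -31, -8>
step 11: apply <+0, +0, -3> → <16, -31, -11>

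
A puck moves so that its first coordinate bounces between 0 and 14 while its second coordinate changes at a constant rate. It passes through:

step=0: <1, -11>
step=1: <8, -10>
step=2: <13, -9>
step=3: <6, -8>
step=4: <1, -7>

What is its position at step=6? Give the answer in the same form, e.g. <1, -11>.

The first coordinate travels 7 per step and bounces off the walls at 0 and 14.
  step 5: 1 → 8
  step 6: 8 → 13
The second coordinate changes by +1 each step: at step 6 it is -5.

<13, -5>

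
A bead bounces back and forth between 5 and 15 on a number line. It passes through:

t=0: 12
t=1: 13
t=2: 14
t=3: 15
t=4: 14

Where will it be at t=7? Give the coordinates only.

The value reflects between 5 and 15, moving 1 per step.
  step 5: 14 → 13
  step 6: 13 → 12
  step 7: 12 → 11

11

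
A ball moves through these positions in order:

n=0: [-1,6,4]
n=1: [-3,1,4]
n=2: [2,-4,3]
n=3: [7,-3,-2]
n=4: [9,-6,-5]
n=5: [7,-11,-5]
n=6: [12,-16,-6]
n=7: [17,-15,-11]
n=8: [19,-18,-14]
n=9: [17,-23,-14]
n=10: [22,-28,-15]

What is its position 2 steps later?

Differencing gives [-2,-5,+0], [+5,-5,-1], [+5,+1,-5], [+2,-3,-3], [-2,-5,+0], [+5,-5,-1], [+5,+1,-5], [+2,-3,-3], [-2,-5,+0], [+5,-5,-1]. This is the pattern [-2,-5,+0], [+5,-5,-1], [+5,+1,-5], [+2,-3,-3] repeated.
step 11: apply [+5,+1,-5] → [27,-27,-20]
step 12: apply [+2,-3,-3] → [29,-30,-23]

[29,-30,-23]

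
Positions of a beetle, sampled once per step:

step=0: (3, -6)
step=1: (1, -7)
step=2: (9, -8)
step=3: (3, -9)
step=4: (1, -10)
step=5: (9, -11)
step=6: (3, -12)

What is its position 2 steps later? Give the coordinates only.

(9, -14)

The first coordinate repeats the cycle [3, 1, 9] with period 3; step 8 mod 3 = 2, giving 9.
The second coordinate changes by -1 each step, so at step 8 it is -6 + 8·(-1) = -14.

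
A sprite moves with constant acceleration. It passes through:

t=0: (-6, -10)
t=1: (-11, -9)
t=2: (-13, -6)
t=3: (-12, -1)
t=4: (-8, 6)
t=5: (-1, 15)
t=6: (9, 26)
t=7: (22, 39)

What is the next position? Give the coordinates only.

(38, 54)

Successive displacements: (-5, +1), (-2, +3), (+1, +5), (+4, +7), (+7, +9), (+10, +11), (+13, +13) — each changes by (+3, +2).
step 8: (22, 39) + (+16, +15) → (38, 54)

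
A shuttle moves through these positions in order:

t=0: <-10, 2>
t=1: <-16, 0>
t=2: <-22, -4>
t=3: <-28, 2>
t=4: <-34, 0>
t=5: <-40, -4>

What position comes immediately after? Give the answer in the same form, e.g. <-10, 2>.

<-46, 2>

The first coordinate changes by -6 each step, so at step 6 it is -10 + 6·(-6) = -46.
The second coordinate repeats the cycle [2, 0, -4] with period 3; step 6 mod 3 = 0, giving 2.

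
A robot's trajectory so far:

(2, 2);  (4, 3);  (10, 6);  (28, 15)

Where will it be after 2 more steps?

Consecutive displacements (+2, +1), (+6, +3), (+18, +9) scale by a factor of 3 each step.
step 4: (28, 15) + (+54, +27) → (82, 42)
step 5: (82, 42) + (+162, +81) → (244, 123)

(244, 123)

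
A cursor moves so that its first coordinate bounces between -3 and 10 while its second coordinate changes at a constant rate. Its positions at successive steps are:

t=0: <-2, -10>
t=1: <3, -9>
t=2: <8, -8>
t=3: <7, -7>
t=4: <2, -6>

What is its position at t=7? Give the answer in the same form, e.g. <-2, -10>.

The first coordinate reflects between -3 and 10, moving 5 per step.
  step 5: 2 → -3
  step 6: -3 → 2
  step 7: 2 → 7
The second coordinate changes by +1 each step: at step 7 it is -3.

<7, -3>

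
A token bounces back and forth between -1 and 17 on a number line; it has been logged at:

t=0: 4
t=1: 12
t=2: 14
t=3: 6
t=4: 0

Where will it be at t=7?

10

The value reflects between -1 and 17, moving 8 per step.
  step 5: 0 → 8
  step 6: 8 → 16
  step 7: 16 → 10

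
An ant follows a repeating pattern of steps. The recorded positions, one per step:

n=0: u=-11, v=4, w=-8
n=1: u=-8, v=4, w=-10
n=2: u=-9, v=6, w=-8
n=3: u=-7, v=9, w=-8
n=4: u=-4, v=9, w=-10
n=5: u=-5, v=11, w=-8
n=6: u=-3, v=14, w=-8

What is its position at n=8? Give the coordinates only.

u=-1, v=16, w=-8

Step-to-step displacements: (+3,+0,-2), (-1,+2,+2), (+2,+3,+0), (+3,+0,-2), (-1,+2,+2), (+2,+3,+0) — a repeating cycle of length 3.
step 7: apply (+3,+0,-2) → u=0, v=14, w=-10
step 8: apply (-1,+2,+2) → u=-1, v=16, w=-8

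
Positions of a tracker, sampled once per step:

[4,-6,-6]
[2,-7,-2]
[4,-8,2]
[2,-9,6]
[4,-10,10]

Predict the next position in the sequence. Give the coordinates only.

The first coordinate repeats the cycle [4, 2] with period 2; step 5 mod 2 = 1, giving 2.
The second coordinate changes by -1 each step, so at step 5 it is -6 + 5·(-1) = -11.
The third coordinate changes by +4 each step, so at step 5 it is -6 + 5·(4) = 14.

[2,-11,14]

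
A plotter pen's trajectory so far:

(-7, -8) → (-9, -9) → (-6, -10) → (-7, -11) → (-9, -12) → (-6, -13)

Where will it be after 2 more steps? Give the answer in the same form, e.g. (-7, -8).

(-9, -15)

The first coordinate repeats the cycle [-7, -9, -6] with period 3; step 7 mod 3 = 1, giving -9.
The second coordinate changes by -1 each step, so at step 7 it is -8 + 7·(-1) = -15.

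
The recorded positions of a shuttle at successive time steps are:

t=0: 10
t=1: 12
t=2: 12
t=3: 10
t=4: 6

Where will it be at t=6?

-8

Successive displacements: +2, +0, -2, -4 — each changes by -2.
step 5: 6 − 6 → 0
step 6: 0 − 8 → -8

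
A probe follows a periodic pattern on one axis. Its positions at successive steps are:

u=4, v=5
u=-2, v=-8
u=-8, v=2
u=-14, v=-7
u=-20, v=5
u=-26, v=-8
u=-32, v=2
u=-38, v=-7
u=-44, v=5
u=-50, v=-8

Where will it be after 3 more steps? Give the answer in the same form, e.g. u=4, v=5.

u=-68, v=5

The u coordinate changes by -6 each step, so at step 12 it is 4 + 12·(-6) = -68.
The v coordinate repeats the cycle [5, -8, 2, -7] with period 4; step 12 mod 4 = 0, giving 5.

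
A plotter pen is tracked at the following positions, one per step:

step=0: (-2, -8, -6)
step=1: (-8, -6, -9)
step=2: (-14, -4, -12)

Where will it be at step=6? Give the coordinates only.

(-38, 4, -24)

Constant displacement of (-6, +2, -3) per step.
step 3: (-14, -4, -12) + (-6, +2, -3) → (-20, -2, -15)
step 4: (-20, -2, -15) + (-6, +2, -3) → (-26, 0, -18)
step 5: (-26, 0, -18) + (-6, +2, -3) → (-32, 2, -21)
step 6: (-32, 2, -21) + (-6, +2, -3) → (-38, 4, -24)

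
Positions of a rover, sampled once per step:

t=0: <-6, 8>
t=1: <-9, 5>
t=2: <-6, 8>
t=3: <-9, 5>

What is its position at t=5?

The jumps are <-3, -3>, <+3, +3>, <-3, -3> — a geometric progression with ratio -1.
step 4: <-9, 5> + <+3, +3> → <-6, 8>
step 5: <-6, 8> + <-3, -3> → <-9, 5>

<-9, 5>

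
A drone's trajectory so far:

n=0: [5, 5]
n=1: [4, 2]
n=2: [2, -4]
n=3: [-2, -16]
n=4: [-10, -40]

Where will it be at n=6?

The jumps are [-1, -3], [-2, -6], [-4, -12], [-8, -24] — a geometric progression with ratio 2.
step 5: [-10, -40] + [-16, -48] → [-26, -88]
step 6: [-26, -88] + [-32, -96] → [-58, -184]

[-58, -184]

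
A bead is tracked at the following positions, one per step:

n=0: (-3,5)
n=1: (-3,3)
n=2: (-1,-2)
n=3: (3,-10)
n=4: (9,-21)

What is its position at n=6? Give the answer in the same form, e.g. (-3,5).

(27,-52)

Taking differences between consecutive positions: (+0,-2), (+2,-5), (+4,-8), (+6,-11). These grow by (+2,-3) each step.
step 5: (9,-21) + (+8,-14) → (17,-35)
step 6: (17,-35) + (+10,-17) → (27,-52)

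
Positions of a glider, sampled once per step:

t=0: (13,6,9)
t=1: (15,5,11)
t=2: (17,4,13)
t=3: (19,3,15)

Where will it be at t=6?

(25,0,21)

Constant displacement of (+2,-1,+2) per step.
step 4: (19,3,15) + (+2,-1,+2) → (21,2,17)
step 5: (21,2,17) + (+2,-1,+2) → (23,1,19)
step 6: (23,1,19) + (+2,-1,+2) → (25,0,21)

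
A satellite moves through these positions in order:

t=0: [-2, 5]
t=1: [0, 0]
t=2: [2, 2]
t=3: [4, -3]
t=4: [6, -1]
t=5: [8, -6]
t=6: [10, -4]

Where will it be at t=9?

[16, -12]

Differencing gives [+2, -5], [+2, +2], [+2, -5], [+2, +2], [+2, -5], [+2, +2]. This is the pattern [+2, -5], [+2, +2] repeated.
step 7: apply [+2, -5] → [12, -9]
step 8: apply [+2, +2] → [14, -7]
step 9: apply [+2, -5] → [16, -12]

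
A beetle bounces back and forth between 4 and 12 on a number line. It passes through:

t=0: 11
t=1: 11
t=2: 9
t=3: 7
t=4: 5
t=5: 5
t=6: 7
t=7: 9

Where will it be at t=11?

7

The value travels 2 per step and bounces off the walls at 4 and 12.
  step 8: 9 → 11
  step 9: 11 → 11
  step 10: 11 → 9
  step 11: 9 → 7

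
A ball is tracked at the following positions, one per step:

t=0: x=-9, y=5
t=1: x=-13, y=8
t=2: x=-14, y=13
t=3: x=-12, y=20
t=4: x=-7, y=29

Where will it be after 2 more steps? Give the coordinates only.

First differences are (-4,+3), (-1,+5), (+2,+7), (+5,+9); their common second difference is (+3,+2) (constant acceleration).
step 5: x=-7, y=29 + (+8,+11) → x=1, y=40
step 6: x=1, y=40 + (+11,+13) → x=12, y=53

x=12, y=53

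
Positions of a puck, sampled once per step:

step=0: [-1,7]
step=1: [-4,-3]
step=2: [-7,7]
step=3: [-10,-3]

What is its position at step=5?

First: linear, -3 per step → -16 at step 5.
Second: cycles through 7, -3 every 2 steps. Step 5 lands at position 1 of the cycle → -3.

[-16,-3]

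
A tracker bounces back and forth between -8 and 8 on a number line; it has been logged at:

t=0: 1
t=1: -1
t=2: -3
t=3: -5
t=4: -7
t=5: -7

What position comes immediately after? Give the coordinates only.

The value reflects between -8 and 8, moving 2 per step.
  step 6: -7 → -5

-5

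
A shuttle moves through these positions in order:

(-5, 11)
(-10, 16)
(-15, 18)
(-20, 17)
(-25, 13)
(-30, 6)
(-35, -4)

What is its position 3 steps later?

First differences are (-5, +5), (-5, +2), (-5, -1), (-5, -4), (-5, -7), (-5, -10); their common second difference is (+0, -3) (constant acceleration).
step 7: (-35, -4) + (-5, -13) → (-40, -17)
step 8: (-40, -17) + (-5, -16) → (-45, -33)
step 9: (-45, -33) + (-5, -19) → (-50, -52)

(-50, -52)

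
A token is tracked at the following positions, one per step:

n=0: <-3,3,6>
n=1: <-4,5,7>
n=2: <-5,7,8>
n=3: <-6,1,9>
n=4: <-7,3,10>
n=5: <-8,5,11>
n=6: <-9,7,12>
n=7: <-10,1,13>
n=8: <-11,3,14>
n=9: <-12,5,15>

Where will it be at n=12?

<-15,3,18>

The first coordinate changes by -1 each step, so at step 12 it is -3 + 12·(-1) = -15.
The second coordinate repeats the cycle [3, 5, 7, 1] with period 4; step 12 mod 4 = 0, giving 3.
The third coordinate changes by +1 each step, so at step 12 it is 6 + 12·(1) = 18.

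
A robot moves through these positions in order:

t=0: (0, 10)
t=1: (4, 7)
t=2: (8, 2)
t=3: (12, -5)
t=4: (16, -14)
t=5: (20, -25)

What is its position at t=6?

(24, -38)

First differences are (+4, -3), (+4, -5), (+4, -7), (+4, -9), (+4, -11); their common second difference is (+0, -2) (constant acceleration).
step 6: (20, -25) + (+4, -13) → (24, -38)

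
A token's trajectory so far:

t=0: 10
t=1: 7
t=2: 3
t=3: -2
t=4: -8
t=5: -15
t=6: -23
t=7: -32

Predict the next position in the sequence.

-42

First differences are -3, -4, -5, -6, -7, -8, -9; their common second difference is -1 (constant acceleration).
step 8: -32 − 10 → -42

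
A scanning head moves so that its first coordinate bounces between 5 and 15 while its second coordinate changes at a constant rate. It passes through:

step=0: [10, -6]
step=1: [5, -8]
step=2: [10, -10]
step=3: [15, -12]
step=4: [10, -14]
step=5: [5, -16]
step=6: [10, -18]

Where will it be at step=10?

[10, -26]

The first coordinate travels 5 per step and bounces off the walls at 5 and 15.
  step 7: 10 → 15
  step 8: 15 → 10
  step 9: 10 → 5
  step 10: 5 → 10
The second coordinate changes by -2 each step: at step 10 it is -26.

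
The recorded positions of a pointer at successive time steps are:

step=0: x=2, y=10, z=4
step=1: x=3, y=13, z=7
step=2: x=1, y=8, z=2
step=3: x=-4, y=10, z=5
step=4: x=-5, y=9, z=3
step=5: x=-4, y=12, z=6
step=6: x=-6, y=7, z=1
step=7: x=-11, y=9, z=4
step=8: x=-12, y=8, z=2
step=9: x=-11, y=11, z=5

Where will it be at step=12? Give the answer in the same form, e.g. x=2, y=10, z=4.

x=-19, y=7, z=1

The moves between consecutive positions are (+1,+3,+3), (-2,-5,-5), (-5,+2,+3), (-1,-1,-2), (+1,+3,+3), (-2,-5,-5), (-5,+2,+3), (-1,-1,-2), (+1,+3,+3); they repeat the 4-cycle [(+1,+3,+3), (-2,-5,-5), (-5,+2,+3), (-1,-1,-2)].
step 10: apply (-2,-5,-5) → x=-13, y=6, z=0
step 11: apply (-5,+2,+3) → x=-18, y=8, z=3
step 12: apply (-1,-1,-2) → x=-19, y=7, z=1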